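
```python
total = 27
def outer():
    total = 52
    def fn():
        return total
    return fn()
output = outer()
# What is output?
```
52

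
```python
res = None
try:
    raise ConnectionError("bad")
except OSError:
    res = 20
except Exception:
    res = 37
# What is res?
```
20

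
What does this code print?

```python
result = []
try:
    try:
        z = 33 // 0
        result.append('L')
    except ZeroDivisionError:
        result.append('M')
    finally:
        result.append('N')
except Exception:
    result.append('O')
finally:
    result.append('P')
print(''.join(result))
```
MNP

Both finally blocks run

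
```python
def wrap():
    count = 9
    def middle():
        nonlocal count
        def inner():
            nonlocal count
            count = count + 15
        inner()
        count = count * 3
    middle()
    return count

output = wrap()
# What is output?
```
72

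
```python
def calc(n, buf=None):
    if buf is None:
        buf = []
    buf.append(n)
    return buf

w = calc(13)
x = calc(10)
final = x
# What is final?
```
[10]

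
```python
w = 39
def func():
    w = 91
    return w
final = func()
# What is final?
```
91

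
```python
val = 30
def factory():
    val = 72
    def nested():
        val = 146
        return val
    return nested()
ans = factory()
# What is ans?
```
146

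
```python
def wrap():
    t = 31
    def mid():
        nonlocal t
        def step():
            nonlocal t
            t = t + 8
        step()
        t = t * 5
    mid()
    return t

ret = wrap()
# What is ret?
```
195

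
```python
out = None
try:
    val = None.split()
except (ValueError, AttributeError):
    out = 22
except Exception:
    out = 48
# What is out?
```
22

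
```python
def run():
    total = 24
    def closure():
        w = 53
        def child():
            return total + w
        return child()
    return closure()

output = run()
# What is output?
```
77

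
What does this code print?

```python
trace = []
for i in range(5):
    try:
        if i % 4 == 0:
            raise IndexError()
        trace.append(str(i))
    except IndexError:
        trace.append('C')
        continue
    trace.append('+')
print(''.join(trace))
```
C1+2+3+C

continue in except skips rest of loop body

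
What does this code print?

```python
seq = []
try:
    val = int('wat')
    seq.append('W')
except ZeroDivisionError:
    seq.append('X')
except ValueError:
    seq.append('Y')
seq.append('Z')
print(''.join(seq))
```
YZ

ValueError is caught by its specific handler, not ZeroDivisionError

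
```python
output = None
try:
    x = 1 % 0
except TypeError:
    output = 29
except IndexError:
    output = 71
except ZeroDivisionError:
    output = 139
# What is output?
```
139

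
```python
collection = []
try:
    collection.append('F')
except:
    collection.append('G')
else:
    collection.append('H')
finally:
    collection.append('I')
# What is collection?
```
['F', 'H', 'I']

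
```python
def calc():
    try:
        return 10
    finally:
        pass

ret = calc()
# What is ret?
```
10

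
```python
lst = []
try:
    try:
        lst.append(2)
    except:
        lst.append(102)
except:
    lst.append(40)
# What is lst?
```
[2]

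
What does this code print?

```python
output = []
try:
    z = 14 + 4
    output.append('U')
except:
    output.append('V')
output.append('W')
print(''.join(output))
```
UW

No exception, try block completes normally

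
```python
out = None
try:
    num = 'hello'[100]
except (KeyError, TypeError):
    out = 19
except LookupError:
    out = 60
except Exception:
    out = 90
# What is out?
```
60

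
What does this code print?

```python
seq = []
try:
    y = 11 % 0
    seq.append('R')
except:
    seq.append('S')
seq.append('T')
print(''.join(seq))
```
ST

Exception raised in try, caught by bare except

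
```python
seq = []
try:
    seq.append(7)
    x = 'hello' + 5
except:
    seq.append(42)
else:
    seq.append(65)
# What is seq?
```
[7, 42]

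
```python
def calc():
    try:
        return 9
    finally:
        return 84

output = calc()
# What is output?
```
84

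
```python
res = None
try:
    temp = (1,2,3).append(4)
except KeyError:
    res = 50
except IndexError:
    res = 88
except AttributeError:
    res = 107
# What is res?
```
107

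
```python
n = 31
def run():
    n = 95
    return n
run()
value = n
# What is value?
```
31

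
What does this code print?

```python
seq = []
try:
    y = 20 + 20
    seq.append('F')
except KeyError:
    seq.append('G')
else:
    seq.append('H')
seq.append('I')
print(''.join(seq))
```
FHI

else block runs when no exception occurs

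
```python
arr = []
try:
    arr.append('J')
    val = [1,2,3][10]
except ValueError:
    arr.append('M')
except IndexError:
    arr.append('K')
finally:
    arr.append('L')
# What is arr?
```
['J', 'K', 'L']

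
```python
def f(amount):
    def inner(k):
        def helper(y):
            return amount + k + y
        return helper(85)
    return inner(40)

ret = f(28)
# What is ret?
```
153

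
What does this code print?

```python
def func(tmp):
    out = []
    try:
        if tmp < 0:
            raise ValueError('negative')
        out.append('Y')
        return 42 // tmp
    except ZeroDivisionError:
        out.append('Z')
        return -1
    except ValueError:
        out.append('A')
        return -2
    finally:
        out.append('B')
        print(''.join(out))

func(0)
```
YZB

tmp=0 causes ZeroDivisionError, caught, finally prints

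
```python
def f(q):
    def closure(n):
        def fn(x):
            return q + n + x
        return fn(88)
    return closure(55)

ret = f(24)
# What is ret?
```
167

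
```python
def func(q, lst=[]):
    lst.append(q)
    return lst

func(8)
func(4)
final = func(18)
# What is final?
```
[8, 4, 18]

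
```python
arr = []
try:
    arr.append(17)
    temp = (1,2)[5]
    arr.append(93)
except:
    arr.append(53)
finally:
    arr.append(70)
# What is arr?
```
[17, 53, 70]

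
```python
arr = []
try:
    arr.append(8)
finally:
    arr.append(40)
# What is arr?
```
[8, 40]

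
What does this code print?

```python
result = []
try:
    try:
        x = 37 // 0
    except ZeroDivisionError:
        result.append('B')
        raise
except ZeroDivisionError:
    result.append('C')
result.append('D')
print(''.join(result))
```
BCD

raise without argument re-raises current exception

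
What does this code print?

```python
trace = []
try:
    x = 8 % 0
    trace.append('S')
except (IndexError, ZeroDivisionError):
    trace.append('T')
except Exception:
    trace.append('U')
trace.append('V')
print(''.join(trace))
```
TV

ZeroDivisionError matches tuple containing it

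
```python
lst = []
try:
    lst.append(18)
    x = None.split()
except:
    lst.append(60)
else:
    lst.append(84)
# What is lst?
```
[18, 60]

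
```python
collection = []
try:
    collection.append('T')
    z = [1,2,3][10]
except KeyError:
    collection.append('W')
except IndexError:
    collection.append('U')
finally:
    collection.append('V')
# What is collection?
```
['T', 'U', 'V']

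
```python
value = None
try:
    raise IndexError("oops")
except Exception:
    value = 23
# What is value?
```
23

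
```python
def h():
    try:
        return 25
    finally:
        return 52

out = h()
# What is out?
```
52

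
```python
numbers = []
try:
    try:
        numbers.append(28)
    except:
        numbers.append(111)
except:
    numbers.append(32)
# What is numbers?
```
[28]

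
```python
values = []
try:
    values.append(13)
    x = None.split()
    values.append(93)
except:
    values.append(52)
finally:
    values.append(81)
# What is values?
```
[13, 52, 81]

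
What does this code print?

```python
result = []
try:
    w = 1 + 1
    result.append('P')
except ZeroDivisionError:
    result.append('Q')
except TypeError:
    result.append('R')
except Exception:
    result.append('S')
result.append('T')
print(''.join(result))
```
PT

No exception, try block completes normally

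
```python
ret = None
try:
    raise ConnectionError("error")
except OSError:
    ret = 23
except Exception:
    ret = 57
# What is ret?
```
23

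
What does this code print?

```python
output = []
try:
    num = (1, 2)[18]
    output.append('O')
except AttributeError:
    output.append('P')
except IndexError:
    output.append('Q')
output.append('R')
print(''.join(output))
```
QR

IndexError is caught by its specific handler, not AttributeError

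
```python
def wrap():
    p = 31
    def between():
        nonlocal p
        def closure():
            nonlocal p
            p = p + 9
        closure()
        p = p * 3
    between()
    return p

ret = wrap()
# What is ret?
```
120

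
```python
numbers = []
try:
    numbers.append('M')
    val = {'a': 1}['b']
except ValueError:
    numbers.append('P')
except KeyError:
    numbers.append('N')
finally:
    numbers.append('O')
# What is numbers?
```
['M', 'N', 'O']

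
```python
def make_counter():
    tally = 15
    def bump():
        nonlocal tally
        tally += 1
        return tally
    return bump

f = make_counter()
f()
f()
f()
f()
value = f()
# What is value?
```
20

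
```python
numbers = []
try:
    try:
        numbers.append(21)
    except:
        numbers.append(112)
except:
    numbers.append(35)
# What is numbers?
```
[21]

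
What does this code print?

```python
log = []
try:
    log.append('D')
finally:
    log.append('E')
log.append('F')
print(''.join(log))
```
DEF

try/finally without except, no exception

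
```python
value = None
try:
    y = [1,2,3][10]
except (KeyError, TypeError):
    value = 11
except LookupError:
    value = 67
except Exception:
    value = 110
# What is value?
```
67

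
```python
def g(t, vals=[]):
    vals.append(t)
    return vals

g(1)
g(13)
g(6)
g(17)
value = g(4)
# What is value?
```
[1, 13, 6, 17, 4]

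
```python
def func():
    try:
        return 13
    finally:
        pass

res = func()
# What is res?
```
13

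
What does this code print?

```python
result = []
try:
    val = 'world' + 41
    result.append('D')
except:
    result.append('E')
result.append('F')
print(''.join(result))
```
EF

Exception raised in try, caught by bare except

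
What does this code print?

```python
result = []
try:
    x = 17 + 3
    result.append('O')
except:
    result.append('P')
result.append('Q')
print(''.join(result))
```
OQ

No exception, try block completes normally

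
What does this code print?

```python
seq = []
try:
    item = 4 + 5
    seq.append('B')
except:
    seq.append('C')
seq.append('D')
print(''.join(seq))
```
BD

No exception, try block completes normally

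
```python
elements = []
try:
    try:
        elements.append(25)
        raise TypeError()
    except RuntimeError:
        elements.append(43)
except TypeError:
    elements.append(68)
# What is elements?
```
[25, 68]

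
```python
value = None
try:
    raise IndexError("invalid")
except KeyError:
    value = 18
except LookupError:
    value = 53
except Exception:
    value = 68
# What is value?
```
53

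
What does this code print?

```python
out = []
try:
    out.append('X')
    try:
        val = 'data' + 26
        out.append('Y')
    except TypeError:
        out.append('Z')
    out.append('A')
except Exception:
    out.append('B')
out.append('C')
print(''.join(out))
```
XZAC

Inner exception caught by inner handler, outer continues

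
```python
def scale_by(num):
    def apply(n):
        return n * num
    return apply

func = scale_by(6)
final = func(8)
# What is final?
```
48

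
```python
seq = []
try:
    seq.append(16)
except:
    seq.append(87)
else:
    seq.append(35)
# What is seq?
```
[16, 35]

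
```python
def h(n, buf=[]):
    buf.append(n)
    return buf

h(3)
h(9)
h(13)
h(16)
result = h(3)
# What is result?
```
[3, 9, 13, 16, 3]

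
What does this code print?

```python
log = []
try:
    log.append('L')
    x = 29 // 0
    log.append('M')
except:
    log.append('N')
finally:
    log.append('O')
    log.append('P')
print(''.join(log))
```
LNOP

Code before exception runs, then except, then all of finally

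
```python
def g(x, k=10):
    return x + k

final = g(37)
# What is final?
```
47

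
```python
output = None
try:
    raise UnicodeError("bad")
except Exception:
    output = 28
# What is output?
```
28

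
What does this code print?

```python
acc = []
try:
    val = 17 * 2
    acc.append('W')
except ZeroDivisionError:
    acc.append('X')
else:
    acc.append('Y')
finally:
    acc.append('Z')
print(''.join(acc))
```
WYZ

else runs before finally when no exception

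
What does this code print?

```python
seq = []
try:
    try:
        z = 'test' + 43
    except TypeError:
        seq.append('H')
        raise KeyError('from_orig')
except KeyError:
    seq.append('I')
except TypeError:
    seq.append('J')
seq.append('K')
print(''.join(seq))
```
HIK

KeyError raised and caught, original TypeError not re-raised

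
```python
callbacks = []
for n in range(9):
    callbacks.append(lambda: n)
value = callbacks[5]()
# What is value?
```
8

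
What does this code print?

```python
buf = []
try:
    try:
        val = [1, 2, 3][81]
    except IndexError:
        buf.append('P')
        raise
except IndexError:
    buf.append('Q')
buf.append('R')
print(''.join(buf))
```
PQR

raise without argument re-raises current exception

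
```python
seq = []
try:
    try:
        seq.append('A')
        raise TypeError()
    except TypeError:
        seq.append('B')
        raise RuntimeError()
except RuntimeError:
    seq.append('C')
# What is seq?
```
['A', 'B', 'C']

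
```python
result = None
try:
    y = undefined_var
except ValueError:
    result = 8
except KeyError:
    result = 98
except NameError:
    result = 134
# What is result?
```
134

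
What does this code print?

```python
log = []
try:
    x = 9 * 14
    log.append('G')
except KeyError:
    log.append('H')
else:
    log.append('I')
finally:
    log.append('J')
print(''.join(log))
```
GIJ

else runs before finally when no exception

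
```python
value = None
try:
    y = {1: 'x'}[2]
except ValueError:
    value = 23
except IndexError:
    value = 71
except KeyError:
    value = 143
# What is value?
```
143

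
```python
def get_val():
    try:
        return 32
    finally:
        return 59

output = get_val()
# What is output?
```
59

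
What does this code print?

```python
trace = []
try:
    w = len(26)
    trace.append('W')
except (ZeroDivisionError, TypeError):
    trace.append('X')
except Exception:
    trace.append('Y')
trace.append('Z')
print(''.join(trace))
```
XZ

TypeError matches tuple containing it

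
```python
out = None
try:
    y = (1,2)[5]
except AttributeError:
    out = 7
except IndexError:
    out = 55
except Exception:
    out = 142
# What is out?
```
55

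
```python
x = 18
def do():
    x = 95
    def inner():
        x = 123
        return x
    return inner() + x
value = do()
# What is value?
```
218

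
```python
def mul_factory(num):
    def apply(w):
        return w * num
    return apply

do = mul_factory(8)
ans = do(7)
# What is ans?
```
56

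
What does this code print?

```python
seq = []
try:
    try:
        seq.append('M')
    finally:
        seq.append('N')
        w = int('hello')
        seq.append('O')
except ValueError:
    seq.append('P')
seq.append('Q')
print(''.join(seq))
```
MNPQ

Exception in inner finally caught by outer except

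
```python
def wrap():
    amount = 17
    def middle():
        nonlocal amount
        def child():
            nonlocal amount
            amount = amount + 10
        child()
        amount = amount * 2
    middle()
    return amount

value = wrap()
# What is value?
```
54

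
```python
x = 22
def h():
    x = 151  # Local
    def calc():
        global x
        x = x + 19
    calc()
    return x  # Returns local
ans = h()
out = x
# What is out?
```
41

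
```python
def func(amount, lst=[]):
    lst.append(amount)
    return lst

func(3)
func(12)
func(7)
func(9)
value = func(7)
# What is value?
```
[3, 12, 7, 9, 7]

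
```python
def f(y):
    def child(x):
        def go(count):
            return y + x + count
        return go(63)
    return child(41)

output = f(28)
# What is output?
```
132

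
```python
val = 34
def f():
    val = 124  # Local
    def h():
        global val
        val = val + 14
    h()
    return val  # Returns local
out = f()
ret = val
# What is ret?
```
48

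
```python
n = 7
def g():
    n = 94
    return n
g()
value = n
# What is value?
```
7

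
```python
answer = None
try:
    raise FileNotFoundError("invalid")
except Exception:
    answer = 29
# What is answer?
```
29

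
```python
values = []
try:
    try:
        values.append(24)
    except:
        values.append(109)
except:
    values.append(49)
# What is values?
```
[24]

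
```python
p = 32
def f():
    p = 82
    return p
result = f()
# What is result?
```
82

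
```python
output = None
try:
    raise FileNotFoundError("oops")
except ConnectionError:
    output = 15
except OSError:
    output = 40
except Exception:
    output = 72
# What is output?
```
40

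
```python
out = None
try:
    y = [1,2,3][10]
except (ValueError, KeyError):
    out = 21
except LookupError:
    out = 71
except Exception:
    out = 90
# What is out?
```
71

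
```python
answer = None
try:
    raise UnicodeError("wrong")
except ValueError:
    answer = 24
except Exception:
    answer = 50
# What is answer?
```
24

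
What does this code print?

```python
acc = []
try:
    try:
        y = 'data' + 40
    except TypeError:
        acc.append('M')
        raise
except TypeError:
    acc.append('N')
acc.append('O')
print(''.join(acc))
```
MNO

raise without argument re-raises current exception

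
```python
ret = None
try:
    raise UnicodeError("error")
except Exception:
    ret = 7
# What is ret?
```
7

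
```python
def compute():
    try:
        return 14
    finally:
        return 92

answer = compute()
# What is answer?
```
92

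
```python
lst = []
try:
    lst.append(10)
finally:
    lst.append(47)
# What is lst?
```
[10, 47]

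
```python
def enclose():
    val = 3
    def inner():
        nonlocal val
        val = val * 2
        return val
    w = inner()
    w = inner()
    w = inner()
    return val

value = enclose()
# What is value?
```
24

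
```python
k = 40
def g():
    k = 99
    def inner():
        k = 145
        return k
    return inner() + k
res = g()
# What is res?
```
244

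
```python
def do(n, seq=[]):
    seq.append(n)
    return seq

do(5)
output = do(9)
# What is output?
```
[5, 9]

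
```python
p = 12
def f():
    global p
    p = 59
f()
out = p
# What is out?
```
59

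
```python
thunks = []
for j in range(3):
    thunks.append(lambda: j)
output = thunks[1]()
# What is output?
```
2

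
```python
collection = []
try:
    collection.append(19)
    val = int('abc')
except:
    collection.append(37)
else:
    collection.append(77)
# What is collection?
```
[19, 37]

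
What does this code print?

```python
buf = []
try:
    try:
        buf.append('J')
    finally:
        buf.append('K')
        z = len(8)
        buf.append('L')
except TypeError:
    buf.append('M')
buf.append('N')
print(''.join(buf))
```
JKMN

Exception in inner finally caught by outer except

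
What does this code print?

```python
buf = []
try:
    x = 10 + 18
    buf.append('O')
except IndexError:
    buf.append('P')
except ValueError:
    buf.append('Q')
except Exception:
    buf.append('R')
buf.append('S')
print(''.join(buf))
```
OS

No exception, try block completes normally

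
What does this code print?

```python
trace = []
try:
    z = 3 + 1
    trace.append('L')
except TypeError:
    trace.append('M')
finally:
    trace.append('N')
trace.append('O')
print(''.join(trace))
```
LNO

finally runs after normal execution too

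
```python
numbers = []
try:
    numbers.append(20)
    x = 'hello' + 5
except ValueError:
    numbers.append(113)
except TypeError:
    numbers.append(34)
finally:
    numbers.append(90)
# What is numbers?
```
[20, 34, 90]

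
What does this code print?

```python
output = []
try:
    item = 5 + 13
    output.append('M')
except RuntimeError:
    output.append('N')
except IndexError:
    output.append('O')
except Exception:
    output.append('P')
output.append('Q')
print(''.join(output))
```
MQ

No exception, try block completes normally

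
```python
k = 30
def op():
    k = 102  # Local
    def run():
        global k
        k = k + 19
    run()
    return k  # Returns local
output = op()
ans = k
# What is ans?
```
49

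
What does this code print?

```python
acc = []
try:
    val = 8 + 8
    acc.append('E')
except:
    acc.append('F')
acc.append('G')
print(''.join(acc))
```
EG

No exception, try block completes normally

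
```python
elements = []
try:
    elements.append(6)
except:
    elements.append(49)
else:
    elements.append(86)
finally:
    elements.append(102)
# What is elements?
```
[6, 86, 102]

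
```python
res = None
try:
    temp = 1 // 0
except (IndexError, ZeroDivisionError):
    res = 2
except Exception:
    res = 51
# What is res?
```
2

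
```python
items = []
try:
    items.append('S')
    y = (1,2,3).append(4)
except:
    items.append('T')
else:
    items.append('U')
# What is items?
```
['S', 'T']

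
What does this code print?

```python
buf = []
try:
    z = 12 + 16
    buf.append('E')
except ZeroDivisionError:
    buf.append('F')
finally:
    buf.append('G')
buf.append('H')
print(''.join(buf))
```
EGH

finally runs after normal execution too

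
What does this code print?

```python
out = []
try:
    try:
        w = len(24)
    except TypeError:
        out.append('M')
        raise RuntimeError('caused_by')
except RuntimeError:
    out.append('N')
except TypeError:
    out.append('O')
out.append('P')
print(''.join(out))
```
MNP

RuntimeError raised and caught, original TypeError not re-raised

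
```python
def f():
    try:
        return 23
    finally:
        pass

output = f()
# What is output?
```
23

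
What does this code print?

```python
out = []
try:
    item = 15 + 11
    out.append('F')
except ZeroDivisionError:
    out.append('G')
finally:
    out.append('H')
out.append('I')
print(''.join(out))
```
FHI

finally runs after normal execution too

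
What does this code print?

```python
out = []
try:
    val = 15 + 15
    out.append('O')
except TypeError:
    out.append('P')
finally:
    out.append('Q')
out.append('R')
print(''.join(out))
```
OQR

finally runs after normal execution too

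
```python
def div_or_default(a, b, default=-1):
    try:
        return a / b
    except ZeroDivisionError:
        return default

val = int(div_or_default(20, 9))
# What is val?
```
2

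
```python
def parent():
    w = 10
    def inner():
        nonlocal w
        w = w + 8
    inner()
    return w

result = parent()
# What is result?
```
18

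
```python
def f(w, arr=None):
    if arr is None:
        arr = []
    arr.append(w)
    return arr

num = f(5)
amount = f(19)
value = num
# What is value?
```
[5]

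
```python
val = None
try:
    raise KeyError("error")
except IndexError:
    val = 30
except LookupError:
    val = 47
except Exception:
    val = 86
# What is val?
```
47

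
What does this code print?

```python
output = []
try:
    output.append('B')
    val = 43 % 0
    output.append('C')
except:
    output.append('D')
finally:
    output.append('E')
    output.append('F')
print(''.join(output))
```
BDEF

Code before exception runs, then except, then all of finally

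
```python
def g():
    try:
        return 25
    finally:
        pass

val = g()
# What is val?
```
25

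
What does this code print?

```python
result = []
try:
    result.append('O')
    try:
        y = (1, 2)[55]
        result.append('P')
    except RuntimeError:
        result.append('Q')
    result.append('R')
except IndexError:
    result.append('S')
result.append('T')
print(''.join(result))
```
OST

Inner handler doesn't match, propagates to outer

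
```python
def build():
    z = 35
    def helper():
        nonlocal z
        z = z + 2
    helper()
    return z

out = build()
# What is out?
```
37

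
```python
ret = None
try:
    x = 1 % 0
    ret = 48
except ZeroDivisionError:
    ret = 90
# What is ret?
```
90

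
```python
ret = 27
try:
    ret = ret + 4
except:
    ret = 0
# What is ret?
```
31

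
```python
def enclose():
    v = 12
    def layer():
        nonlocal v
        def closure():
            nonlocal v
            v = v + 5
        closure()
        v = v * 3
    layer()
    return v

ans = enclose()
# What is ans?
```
51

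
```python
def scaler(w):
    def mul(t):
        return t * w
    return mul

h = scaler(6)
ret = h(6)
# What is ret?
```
36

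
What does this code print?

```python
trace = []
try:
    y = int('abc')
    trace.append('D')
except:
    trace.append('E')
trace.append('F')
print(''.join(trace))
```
EF

Exception raised in try, caught by bare except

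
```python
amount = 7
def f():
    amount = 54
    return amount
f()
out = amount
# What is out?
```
7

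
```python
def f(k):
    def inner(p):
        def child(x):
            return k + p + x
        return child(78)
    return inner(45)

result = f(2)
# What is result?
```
125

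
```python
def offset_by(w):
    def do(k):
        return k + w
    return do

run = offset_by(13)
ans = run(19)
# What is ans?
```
32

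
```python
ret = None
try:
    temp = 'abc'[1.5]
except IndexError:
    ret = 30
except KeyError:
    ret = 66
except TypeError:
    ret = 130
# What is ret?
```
130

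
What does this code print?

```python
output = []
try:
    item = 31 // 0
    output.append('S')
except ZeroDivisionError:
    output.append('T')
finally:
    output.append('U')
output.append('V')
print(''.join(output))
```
TUV

finally always runs, even after exception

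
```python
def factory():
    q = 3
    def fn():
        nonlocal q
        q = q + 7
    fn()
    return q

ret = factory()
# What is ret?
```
10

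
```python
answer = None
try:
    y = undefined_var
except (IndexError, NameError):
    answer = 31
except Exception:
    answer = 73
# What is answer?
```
31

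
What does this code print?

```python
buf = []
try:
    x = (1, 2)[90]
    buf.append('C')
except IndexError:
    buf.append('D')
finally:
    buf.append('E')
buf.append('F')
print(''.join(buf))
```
DEF

finally always runs, even after exception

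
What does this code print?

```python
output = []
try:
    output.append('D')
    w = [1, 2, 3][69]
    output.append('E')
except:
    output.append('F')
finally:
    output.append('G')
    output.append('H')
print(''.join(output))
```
DFGH

Code before exception runs, then except, then all of finally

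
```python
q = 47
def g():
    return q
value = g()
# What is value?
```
47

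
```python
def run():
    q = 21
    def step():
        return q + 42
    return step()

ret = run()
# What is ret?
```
63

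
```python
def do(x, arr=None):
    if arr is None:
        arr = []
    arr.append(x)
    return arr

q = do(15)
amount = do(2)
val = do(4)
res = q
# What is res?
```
[15]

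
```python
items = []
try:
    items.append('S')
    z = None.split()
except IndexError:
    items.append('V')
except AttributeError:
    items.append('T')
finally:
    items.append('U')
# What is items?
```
['S', 'T', 'U']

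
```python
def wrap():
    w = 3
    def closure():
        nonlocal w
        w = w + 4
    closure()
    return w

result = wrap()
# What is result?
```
7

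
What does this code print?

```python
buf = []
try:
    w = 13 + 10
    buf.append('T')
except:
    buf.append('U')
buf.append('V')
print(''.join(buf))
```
TV

No exception, try block completes normally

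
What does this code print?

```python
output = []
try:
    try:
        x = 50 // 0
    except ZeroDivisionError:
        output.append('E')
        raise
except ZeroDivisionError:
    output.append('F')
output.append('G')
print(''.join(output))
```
EFG

raise without argument re-raises current exception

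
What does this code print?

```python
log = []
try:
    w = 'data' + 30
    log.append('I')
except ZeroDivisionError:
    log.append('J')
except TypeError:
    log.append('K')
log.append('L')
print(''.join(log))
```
KL

TypeError is caught by its specific handler, not ZeroDivisionError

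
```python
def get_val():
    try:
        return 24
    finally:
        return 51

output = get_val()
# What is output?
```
51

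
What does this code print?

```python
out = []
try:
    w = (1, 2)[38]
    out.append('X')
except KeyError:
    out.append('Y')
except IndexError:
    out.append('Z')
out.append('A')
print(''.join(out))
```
ZA

IndexError is caught by its specific handler, not KeyError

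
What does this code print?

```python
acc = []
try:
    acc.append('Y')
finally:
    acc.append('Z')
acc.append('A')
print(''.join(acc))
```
YZA

try/finally without except, no exception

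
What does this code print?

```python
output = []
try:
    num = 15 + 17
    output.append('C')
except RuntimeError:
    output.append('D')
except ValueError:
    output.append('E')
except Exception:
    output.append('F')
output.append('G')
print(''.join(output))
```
CG

No exception, try block completes normally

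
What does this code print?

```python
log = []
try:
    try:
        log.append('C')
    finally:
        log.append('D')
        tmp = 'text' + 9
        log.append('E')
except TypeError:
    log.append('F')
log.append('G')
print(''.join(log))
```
CDFG

Exception in inner finally caught by outer except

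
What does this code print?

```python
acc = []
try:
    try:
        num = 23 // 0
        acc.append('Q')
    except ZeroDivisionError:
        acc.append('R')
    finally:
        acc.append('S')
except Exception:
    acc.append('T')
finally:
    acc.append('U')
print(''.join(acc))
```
RSU

Both finally blocks run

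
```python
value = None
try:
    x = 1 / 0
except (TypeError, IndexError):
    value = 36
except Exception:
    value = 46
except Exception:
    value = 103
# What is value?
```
46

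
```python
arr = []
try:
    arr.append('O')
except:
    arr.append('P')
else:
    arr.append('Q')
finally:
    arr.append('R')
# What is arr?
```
['O', 'Q', 'R']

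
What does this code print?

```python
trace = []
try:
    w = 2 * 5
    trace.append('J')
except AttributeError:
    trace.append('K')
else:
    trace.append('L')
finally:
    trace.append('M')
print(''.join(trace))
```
JLM

else runs before finally when no exception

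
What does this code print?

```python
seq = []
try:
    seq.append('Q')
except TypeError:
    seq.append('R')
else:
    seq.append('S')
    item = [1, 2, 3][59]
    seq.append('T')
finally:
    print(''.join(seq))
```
QS

Try succeeds, else appends 'S', IndexError in else is uncaught, finally prints before exception propagates ('T' never appended)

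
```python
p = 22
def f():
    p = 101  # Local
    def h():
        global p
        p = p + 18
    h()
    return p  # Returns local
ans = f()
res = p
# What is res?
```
40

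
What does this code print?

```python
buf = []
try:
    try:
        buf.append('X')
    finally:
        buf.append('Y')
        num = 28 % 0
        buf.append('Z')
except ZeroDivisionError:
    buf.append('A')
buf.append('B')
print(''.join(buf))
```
XYAB

Exception in inner finally caught by outer except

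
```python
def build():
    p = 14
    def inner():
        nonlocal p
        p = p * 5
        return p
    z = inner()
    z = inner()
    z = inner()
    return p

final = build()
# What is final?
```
1750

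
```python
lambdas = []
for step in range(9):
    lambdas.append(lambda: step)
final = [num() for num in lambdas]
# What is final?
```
[8, 8, 8, 8, 8, 8, 8, 8, 8]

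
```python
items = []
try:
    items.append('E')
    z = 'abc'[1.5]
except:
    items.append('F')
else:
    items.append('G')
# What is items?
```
['E', 'F']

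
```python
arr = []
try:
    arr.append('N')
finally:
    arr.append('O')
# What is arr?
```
['N', 'O']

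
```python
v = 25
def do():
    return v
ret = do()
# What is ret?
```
25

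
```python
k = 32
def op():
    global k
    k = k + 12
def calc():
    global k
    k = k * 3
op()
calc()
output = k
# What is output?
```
132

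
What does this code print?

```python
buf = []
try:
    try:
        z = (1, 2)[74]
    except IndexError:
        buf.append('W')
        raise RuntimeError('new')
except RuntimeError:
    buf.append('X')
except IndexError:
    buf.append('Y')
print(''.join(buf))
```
WX

New RuntimeError raised, caught by outer RuntimeError handler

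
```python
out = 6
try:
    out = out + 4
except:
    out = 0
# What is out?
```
10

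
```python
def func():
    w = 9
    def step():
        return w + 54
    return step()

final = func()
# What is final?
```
63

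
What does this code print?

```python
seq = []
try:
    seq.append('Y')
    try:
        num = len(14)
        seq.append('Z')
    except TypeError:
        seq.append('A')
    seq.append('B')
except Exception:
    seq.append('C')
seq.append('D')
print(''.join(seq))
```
YABD

Inner exception caught by inner handler, outer continues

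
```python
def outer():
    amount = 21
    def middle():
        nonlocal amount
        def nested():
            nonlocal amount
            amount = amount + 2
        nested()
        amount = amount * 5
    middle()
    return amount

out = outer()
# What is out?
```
115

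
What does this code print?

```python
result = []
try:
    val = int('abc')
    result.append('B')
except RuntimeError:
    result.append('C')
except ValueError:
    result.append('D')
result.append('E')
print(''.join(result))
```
DE

ValueError is caught by its specific handler, not RuntimeError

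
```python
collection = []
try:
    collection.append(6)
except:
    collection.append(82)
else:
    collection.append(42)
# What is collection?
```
[6, 42]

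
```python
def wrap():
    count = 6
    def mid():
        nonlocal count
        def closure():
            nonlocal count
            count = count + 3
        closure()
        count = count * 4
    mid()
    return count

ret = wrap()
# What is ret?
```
36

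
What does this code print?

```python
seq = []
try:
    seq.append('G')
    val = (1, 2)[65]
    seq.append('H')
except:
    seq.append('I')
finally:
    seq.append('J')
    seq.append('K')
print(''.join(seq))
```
GIJK

Code before exception runs, then except, then all of finally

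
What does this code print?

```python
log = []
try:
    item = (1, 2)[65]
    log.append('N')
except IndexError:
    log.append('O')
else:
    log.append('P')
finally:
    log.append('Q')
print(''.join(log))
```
OQ

Exception: except runs, else skipped, finally runs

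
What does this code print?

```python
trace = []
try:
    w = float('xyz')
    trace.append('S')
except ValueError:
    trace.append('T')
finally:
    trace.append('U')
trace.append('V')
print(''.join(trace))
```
TUV

finally always runs, even after exception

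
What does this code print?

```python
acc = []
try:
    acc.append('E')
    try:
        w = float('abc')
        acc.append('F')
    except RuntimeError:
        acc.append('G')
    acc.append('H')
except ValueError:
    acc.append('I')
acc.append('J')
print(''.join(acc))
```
EIJ

Inner handler doesn't match, propagates to outer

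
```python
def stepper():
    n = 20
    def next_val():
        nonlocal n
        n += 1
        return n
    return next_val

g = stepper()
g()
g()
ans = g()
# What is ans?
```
23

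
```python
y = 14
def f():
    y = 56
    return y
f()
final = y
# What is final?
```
14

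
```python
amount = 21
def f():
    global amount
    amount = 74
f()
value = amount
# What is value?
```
74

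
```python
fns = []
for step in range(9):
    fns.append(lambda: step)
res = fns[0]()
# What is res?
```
8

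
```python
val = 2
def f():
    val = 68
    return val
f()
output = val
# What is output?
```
2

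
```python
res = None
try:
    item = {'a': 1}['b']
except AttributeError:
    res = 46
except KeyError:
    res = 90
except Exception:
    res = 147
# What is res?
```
90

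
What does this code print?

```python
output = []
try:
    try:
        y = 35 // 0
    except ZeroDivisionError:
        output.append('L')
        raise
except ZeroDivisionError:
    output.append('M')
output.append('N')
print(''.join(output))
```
LMN

raise without argument re-raises current exception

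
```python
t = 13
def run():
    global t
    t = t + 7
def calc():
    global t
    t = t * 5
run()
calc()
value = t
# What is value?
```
100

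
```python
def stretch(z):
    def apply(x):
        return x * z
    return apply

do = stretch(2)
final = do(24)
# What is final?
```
48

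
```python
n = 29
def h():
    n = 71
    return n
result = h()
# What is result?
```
71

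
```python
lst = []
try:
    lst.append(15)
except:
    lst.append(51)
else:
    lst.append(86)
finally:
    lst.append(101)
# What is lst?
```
[15, 86, 101]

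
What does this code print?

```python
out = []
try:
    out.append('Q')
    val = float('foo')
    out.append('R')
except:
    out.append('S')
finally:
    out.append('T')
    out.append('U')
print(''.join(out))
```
QSTU

Code before exception runs, then except, then all of finally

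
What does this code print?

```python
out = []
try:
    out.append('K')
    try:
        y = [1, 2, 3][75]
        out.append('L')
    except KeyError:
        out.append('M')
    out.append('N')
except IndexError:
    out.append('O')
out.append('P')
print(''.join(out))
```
KOP

Inner handler doesn't match, propagates to outer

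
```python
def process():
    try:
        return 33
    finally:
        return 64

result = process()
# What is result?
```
64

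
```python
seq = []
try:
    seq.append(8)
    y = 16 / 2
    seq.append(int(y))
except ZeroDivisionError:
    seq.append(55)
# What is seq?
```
[8, 8]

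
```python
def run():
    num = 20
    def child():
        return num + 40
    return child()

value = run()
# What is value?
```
60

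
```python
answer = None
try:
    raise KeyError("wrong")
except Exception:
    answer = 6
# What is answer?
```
6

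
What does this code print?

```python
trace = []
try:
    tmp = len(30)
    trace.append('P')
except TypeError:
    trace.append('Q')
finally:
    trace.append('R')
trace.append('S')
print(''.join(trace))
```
QRS

finally always runs, even after exception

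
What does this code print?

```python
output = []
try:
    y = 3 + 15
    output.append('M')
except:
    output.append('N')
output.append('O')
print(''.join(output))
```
MO

No exception, try block completes normally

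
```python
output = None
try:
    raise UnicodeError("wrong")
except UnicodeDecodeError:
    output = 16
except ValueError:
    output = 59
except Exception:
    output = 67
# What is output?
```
59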